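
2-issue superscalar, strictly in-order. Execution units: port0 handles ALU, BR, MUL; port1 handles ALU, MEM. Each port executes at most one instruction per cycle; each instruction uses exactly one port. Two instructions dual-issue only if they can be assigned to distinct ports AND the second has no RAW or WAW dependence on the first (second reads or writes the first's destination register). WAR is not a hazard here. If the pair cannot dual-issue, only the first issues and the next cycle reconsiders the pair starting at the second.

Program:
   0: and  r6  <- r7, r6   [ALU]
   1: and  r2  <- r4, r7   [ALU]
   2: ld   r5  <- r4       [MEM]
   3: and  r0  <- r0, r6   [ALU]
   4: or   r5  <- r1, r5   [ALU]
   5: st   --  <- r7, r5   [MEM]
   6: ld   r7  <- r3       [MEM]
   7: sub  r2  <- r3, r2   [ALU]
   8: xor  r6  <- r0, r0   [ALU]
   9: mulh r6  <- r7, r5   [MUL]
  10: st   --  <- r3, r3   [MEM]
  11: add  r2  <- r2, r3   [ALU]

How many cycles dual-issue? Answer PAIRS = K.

PAIRS = 4

0. and;and @i0&i1  | dual
1. ld;and @i2&i3  | dual
2. or @i4  | RAW r5
3. st @i5  | no-port MEM/MEM
4. ld;sub @i6&i7  | dual
5. xor @i8  | WAW r6
6. mulh;st @i9&i10  | dual
7. add @i11  | tail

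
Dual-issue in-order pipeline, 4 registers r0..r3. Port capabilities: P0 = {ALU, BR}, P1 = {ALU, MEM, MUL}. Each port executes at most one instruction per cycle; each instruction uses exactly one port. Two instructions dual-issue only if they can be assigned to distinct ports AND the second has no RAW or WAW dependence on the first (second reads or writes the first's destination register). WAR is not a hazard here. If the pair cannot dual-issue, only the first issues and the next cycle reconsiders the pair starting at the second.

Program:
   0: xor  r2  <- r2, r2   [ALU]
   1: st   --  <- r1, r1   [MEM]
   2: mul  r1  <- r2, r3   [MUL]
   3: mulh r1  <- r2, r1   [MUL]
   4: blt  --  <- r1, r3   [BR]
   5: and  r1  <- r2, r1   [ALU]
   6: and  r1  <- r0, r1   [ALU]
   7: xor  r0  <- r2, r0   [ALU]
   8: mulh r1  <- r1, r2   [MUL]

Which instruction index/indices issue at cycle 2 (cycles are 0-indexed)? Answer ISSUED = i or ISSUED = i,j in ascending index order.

#0 head=0: xor.ALU st.MEM i0+i1 pair
#1 head=2: mul.MUL i2 no-port MUL/MUL
#2 head=3: mulh.MUL i3 RAW r1
#3 head=4: blt.BR and.ALU i4+i5 pair
#4 head=6: and.ALU xor.ALU i6+i7 pair
#5 head=8: mulh.MUL i8 tail

ISSUED = 3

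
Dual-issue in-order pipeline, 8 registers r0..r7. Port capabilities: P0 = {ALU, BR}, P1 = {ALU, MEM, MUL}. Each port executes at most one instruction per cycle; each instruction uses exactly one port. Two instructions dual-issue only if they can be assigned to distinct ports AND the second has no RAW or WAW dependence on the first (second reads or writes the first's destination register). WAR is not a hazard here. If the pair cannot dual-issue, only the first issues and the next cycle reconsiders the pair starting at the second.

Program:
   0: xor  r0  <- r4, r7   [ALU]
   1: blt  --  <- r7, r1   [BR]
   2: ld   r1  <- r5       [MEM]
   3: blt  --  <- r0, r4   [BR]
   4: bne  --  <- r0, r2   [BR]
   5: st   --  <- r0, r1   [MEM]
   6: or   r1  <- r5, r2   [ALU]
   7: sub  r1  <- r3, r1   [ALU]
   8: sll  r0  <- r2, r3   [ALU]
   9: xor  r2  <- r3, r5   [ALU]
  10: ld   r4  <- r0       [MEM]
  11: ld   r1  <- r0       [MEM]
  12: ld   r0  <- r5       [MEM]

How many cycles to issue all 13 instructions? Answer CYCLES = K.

[0] i0+i1  xor.ALU+blt.BR  -- 2-wide
[1] i2+i3  ld.MEM+blt.BR  -- 2-wide
[2] i4+i5  bne.BR+st.MEM  -- 2-wide
[3] i6  or.ALU  -- RAW+WAW r1
[4] i7+i8  sub.ALU+sll.ALU  -- 2-wide
[5] i9+i10  xor.ALU+ld.MEM  -- 2-wide
[6] i11  ld.MEM  -- no-port MEM/MEM
[7] i12  ld.MEM  -- tail

CYCLES = 8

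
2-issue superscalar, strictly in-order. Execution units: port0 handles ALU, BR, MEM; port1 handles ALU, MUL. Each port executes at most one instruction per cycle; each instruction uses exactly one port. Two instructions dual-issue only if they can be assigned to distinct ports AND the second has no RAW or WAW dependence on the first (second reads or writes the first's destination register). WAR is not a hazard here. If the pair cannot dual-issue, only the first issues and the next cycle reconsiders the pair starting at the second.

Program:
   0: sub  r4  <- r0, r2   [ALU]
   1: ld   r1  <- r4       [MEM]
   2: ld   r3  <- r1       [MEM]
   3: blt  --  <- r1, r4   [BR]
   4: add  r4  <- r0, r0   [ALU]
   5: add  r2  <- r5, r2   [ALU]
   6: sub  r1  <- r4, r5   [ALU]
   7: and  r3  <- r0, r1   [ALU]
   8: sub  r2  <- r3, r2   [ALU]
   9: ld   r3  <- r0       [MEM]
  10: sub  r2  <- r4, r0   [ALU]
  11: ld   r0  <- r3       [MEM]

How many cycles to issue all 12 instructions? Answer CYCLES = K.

[0] i0  sub  -- RAW r4
[1] i1  ld  -- no-port MEM/MEM
[2] i2  ld  -- no-port MEM/BR
[3] i3,i4  blt/add  -- 2-wide
[4] i5,i6  add/sub  -- 2-wide
[5] i7  and  -- RAW r3
[6] i8,i9  sub/ld  -- 2-wide
[7] i10,i11  sub/ld  -- 2-wide

CYCLES = 8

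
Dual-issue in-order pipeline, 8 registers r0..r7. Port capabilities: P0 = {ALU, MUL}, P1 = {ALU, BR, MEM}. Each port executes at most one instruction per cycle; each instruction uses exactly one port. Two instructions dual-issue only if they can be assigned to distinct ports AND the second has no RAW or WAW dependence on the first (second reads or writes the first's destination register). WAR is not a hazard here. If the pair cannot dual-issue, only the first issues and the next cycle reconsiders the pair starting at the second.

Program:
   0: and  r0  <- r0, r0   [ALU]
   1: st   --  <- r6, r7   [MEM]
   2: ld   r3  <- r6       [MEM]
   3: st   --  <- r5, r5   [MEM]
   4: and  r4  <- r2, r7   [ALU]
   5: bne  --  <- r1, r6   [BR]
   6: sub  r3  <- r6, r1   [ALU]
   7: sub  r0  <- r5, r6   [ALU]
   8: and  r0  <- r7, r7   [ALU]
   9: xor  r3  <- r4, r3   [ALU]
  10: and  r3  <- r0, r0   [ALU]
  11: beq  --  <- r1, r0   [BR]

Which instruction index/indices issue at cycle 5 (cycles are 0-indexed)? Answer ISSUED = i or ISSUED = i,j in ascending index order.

ISSUED = 8,9

c0: i0/i1 and st  pair
c1: i2 ld  no-port MEM/MEM
c2: i3/i4 st and  pair
c3: i5/i6 bne sub  pair
c4: i7 sub  WAW r0
c5: i8/i9 and xor  pair
c6: i10/i11 and beq  pair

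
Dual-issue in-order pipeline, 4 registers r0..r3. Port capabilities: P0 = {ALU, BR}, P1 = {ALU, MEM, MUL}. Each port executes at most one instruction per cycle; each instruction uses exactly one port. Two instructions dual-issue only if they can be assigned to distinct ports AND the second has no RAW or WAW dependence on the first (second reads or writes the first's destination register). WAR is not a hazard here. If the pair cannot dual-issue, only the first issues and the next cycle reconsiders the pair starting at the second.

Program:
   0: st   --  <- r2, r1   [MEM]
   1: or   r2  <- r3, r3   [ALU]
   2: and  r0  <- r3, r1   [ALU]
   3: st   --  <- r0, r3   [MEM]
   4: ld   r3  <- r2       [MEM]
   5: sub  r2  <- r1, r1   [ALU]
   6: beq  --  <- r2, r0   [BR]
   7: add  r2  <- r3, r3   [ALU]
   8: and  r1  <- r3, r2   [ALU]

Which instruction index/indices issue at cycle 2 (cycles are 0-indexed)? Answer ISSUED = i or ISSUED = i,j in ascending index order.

t=0 i0&i1:st.MEM/or.ALU ; 2-wide
t=1 i2:and.ALU ; RAW r0
t=2 i3:st.MEM ; no-port MEM/MEM
t=3 i4&i5:ld.MEM/sub.ALU ; 2-wide
t=4 i6&i7:beq.BR/add.ALU ; 2-wide
t=5 i8:and.ALU ; tail

ISSUED = 3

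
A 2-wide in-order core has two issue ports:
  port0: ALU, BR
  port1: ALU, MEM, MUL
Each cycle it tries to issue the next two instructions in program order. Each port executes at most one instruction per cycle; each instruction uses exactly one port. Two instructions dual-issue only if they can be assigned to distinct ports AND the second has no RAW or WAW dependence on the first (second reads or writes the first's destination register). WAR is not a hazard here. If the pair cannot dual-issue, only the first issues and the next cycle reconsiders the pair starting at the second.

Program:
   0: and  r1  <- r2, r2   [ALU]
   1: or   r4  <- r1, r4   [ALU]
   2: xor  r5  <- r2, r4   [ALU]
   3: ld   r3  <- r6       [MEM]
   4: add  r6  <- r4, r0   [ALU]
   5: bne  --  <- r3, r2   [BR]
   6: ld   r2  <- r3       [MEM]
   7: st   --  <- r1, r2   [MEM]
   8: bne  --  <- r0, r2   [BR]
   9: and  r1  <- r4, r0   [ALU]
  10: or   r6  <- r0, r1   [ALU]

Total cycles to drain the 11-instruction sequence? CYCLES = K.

0. and @i0  | RAW r1
1. or @i1  | RAW r4
2. xor;ld @i2&i3  | pair
3. add;bne @i4&i5  | pair
4. ld @i6  | no-port MEM/MEM
5. st;bne @i7&i8  | pair
6. and @i9  | RAW r1
7. or @i10  | tail

CYCLES = 8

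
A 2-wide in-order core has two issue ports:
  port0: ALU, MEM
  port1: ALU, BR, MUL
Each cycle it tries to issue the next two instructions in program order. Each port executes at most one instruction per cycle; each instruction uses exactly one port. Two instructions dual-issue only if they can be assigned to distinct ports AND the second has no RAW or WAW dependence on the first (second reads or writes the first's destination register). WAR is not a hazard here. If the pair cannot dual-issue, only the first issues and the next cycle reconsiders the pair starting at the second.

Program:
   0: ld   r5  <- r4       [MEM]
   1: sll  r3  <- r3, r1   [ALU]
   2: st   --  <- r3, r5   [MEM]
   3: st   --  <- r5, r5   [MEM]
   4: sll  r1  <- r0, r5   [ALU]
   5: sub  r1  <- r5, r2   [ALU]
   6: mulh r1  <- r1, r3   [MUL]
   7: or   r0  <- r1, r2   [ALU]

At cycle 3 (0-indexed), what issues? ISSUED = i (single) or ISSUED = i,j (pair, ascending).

ISSUED = 5

  cy0 -> i0&i1 (ld.MEM/sll.ALU) dual
  cy1 -> i2 (st.MEM) no-port MEM/MEM
  cy2 -> i3&i4 (st.MEM/sll.ALU) dual
  cy3 -> i5 (sub.ALU) RAW+WAW r1
  cy4 -> i6 (mulh.MUL) RAW r1
  cy5 -> i7 (or.ALU) tail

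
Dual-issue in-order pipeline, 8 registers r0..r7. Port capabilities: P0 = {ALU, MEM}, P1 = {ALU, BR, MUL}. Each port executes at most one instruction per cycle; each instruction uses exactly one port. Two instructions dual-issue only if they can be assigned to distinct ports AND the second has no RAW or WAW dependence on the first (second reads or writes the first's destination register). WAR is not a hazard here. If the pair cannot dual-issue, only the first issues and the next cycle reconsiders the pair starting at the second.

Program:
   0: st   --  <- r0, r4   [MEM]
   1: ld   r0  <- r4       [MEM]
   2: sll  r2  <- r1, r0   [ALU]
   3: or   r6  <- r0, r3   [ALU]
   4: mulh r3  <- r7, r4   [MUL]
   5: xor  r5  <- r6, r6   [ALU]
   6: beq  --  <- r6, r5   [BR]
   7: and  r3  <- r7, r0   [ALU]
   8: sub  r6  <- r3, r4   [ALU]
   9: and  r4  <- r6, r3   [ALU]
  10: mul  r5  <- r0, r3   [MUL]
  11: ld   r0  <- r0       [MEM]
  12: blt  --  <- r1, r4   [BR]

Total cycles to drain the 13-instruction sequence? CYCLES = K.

CYCLES = 8

[0] i0  st.MEM  -- no-port MEM/MEM
[1] i1  ld.MEM  -- RAW r0
[2] i2+i3  sll.ALU/or.ALU  -- dual
[3] i4+i5  mulh.MUL/xor.ALU  -- dual
[4] i6+i7  beq.BR/and.ALU  -- dual
[5] i8  sub.ALU  -- RAW r6
[6] i9+i10  and.ALU/mul.MUL  -- dual
[7] i11+i12  ld.MEM/blt.BR  -- dual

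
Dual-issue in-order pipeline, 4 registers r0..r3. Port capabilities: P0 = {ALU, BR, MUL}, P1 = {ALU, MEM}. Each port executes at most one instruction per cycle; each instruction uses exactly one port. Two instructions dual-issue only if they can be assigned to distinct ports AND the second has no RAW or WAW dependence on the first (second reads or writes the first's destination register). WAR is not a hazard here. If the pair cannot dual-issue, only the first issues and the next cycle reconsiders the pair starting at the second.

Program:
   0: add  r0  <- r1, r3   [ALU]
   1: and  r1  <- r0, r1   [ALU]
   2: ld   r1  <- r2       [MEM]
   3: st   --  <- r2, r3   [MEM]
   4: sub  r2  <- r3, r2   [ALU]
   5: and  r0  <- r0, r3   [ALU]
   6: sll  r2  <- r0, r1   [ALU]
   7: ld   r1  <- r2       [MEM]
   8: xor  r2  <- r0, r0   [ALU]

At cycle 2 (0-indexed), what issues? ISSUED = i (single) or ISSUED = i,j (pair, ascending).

c0: i0 add.ALU  RAW r0
c1: i1 and.ALU  WAW r1
c2: i2 ld.MEM  no-port MEM/MEM
c3: i3/i4 st.MEM sub.ALU  dual
c4: i5 and.ALU  RAW r0
c5: i6 sll.ALU  RAW r2
c6: i7/i8 ld.MEM xor.ALU  dual

ISSUED = 2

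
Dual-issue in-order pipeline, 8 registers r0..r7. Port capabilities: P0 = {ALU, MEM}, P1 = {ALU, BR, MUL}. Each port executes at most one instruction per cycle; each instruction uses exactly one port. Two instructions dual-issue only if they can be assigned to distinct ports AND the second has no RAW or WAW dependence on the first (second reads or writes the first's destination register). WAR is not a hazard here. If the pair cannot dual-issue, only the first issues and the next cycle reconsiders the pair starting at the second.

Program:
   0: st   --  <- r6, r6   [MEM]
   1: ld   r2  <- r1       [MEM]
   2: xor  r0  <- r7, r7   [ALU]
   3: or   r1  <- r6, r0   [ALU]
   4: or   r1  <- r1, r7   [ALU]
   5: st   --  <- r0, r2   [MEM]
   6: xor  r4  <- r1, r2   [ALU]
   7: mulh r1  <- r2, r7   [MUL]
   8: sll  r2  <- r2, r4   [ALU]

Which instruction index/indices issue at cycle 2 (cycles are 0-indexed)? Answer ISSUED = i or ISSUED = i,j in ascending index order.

  cy0 -> i0 (st) no-port MEM/MEM
  cy1 -> i1/i2 (ld;xor) dual
  cy2 -> i3 (or) RAW+WAW r1
  cy3 -> i4/i5 (or;st) dual
  cy4 -> i6/i7 (xor;mulh) dual
  cy5 -> i8 (sll) tail

ISSUED = 3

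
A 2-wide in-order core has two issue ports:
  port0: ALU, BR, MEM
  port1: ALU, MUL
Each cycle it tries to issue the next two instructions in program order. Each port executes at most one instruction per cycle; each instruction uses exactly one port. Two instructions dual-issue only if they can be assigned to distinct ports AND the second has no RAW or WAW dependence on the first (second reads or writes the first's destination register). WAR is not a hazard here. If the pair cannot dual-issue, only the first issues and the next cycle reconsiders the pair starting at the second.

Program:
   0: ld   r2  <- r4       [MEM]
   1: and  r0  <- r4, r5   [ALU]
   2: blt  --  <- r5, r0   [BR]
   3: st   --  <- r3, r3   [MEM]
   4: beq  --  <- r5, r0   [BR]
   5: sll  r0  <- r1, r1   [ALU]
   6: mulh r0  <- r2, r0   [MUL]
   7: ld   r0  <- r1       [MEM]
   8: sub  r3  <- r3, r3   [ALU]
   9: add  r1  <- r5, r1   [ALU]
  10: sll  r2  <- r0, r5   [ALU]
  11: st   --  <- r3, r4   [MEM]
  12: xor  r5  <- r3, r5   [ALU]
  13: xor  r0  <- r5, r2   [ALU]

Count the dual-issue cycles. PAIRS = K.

PAIRS = 5

  cy0 -> i0,i1 (ld;and) dual
  cy1 -> i2 (blt) no-port BR/MEM
  cy2 -> i3 (st) no-port MEM/BR
  cy3 -> i4,i5 (beq;sll) dual
  cy4 -> i6 (mulh) WAW r0
  cy5 -> i7,i8 (ld;sub) dual
  cy6 -> i9,i10 (add;sll) dual
  cy7 -> i11,i12 (st;xor) dual
  cy8 -> i13 (xor) tail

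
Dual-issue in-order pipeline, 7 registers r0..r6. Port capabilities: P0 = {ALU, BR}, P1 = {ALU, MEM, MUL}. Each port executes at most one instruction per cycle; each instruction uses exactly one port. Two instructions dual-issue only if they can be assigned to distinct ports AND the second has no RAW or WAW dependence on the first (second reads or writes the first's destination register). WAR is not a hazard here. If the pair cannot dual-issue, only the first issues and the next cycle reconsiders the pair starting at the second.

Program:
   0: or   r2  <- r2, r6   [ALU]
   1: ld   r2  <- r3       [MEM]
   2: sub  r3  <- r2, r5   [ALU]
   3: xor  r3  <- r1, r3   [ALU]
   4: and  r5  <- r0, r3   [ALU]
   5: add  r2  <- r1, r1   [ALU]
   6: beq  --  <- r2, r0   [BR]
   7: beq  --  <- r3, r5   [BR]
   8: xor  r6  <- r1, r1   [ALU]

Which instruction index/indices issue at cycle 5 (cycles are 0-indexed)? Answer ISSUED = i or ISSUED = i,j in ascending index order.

0. or.ALU @i0  | WAW r2
1. ld.MEM @i1  | RAW r2
2. sub.ALU @i2  | RAW+WAW r3
3. xor.ALU @i3  | RAW r3
4. and.ALU/add.ALU @i4/i5  | 2-wide
5. beq.BR @i6  | no-port BR/BR
6. beq.BR/xor.ALU @i7/i8  | 2-wide

ISSUED = 6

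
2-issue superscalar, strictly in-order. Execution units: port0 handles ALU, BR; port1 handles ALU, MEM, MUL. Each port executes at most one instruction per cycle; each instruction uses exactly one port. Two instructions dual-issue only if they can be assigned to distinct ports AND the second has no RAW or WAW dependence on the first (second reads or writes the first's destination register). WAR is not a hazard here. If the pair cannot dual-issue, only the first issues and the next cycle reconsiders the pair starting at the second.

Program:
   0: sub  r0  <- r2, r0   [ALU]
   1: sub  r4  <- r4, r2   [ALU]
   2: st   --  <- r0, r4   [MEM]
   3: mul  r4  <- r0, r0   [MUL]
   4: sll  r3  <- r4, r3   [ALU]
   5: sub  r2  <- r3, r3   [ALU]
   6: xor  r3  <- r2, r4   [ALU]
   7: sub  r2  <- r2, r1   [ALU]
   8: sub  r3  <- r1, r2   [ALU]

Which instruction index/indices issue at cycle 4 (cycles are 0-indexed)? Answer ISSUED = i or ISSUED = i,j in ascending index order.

t=0 i0,i1:sub.ALU/sub.ALU ; pair
t=1 i2:st.MEM ; no-port MEM/MUL
t=2 i3:mul.MUL ; RAW r4
t=3 i4:sll.ALU ; RAW r3
t=4 i5:sub.ALU ; RAW r2
t=5 i6,i7:xor.ALU/sub.ALU ; pair
t=6 i8:sub.ALU ; tail

ISSUED = 5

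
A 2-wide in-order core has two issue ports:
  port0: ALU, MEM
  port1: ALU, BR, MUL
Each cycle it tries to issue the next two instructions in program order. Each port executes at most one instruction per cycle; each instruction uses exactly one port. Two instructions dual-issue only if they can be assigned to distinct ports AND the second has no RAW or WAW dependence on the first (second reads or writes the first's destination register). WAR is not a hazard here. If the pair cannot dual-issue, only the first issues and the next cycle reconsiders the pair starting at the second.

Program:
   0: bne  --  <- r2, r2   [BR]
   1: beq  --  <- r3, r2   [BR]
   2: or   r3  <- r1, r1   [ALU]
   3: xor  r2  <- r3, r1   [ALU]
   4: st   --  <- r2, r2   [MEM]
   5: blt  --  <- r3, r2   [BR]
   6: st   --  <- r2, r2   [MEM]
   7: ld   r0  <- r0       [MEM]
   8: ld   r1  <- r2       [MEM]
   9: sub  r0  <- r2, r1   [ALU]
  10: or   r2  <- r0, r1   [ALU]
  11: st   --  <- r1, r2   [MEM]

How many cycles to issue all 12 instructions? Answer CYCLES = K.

CYCLES = 10

[0] i0  bne  -- no-port BR/BR
[1] i1+i2  beq or  -- dual
[2] i3  xor  -- RAW r2
[3] i4+i5  st blt  -- dual
[4] i6  st  -- no-port MEM/MEM
[5] i7  ld  -- no-port MEM/MEM
[6] i8  ld  -- RAW r1
[7] i9  sub  -- RAW r0
[8] i10  or  -- RAW r2
[9] i11  st  -- tail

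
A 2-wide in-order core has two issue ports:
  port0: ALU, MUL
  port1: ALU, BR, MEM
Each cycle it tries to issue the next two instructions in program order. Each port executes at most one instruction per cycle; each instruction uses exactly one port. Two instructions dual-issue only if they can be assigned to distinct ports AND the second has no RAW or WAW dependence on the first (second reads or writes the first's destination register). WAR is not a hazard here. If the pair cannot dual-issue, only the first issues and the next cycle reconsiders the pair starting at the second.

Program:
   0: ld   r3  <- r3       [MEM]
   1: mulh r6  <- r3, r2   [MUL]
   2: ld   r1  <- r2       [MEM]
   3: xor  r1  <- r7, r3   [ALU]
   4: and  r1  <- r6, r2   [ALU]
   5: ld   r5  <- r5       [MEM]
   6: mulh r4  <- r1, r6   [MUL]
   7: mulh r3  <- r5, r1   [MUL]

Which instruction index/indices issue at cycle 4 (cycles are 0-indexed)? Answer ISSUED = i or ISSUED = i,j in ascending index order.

t=0 i0:ld.MEM ; RAW r3
t=1 i1/i2:mulh.MUL/ld.MEM ; pair
t=2 i3:xor.ALU ; WAW r1
t=3 i4/i5:and.ALU/ld.MEM ; pair
t=4 i6:mulh.MUL ; no-port MUL/MUL
t=5 i7:mulh.MUL ; tail

ISSUED = 6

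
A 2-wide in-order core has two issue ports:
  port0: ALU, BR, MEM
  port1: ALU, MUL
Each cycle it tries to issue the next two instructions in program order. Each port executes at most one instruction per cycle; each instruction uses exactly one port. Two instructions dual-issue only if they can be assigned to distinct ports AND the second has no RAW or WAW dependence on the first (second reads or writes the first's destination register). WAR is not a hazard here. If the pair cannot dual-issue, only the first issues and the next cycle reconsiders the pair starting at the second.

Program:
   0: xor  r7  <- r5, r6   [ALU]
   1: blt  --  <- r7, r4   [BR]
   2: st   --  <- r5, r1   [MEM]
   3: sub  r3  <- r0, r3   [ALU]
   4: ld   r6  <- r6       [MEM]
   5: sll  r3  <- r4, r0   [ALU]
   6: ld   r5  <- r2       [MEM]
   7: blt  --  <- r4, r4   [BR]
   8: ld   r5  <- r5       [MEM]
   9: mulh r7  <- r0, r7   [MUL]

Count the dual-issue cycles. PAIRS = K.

#0 head=0: xor.ALU i0 RAW r7
#1 head=1: blt.BR i1 no-port BR/MEM
#2 head=2: st.MEM sub.ALU i2/i3 dual
#3 head=4: ld.MEM sll.ALU i4/i5 dual
#4 head=6: ld.MEM i6 no-port MEM/BR
#5 head=7: blt.BR i7 no-port BR/MEM
#6 head=8: ld.MEM mulh.MUL i8/i9 dual

PAIRS = 3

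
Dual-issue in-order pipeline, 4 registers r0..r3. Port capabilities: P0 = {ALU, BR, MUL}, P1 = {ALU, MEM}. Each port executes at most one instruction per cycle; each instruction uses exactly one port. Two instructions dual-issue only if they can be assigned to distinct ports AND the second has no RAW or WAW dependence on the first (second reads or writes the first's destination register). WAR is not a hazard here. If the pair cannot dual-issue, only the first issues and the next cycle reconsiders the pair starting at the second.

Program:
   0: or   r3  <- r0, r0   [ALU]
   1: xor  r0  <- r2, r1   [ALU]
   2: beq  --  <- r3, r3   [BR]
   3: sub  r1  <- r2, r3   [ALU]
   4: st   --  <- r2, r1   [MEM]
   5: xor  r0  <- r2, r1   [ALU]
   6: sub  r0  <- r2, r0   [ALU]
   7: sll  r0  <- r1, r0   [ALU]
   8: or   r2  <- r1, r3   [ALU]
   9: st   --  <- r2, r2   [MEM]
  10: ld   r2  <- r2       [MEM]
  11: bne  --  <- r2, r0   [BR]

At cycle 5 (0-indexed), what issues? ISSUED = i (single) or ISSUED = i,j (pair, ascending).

[0] i0,i1  or;xor  -- pair
[1] i2,i3  beq;sub  -- pair
[2] i4,i5  st;xor  -- pair
[3] i6  sub  -- RAW+WAW r0
[4] i7,i8  sll;or  -- pair
[5] i9  st  -- no-port MEM/MEM
[6] i10  ld  -- RAW r2
[7] i11  bne  -- tail

ISSUED = 9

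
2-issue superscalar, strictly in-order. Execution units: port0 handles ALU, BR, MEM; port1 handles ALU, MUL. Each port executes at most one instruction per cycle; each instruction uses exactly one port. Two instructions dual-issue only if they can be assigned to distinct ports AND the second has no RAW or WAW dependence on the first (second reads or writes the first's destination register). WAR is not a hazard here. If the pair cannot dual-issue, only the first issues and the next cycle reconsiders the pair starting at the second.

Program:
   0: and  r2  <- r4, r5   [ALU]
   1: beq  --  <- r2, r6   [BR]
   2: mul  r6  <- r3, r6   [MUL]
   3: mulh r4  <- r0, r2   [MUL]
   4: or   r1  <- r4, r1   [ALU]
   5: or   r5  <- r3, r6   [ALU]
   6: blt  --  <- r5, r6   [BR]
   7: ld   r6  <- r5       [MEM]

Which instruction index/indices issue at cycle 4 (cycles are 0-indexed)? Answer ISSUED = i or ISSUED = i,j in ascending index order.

ISSUED = 6

  cy0 -> i0 (and) RAW r2
  cy1 -> i1&i2 (beq mul) pair
  cy2 -> i3 (mulh) RAW r4
  cy3 -> i4&i5 (or or) pair
  cy4 -> i6 (blt) no-port BR/MEM
  cy5 -> i7 (ld) tail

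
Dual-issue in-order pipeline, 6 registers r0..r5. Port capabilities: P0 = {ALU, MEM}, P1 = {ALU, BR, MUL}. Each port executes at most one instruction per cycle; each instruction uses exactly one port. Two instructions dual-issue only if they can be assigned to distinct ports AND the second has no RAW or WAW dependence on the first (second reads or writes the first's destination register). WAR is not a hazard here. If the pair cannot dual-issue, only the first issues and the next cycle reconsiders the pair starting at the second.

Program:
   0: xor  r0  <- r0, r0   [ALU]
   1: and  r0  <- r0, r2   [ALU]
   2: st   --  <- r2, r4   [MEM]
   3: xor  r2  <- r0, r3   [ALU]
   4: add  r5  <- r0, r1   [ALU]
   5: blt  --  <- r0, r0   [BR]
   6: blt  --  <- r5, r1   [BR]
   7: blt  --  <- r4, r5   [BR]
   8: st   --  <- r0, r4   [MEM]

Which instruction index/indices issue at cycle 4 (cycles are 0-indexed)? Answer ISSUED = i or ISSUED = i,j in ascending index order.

#0 head=0: xor.ALU i0 RAW+WAW r0
#1 head=1: and.ALU;st.MEM i1+i2 dual
#2 head=3: xor.ALU;add.ALU i3+i4 dual
#3 head=5: blt.BR i5 no-port BR/BR
#4 head=6: blt.BR i6 no-port BR/BR
#5 head=7: blt.BR;st.MEM i7+i8 dual

ISSUED = 6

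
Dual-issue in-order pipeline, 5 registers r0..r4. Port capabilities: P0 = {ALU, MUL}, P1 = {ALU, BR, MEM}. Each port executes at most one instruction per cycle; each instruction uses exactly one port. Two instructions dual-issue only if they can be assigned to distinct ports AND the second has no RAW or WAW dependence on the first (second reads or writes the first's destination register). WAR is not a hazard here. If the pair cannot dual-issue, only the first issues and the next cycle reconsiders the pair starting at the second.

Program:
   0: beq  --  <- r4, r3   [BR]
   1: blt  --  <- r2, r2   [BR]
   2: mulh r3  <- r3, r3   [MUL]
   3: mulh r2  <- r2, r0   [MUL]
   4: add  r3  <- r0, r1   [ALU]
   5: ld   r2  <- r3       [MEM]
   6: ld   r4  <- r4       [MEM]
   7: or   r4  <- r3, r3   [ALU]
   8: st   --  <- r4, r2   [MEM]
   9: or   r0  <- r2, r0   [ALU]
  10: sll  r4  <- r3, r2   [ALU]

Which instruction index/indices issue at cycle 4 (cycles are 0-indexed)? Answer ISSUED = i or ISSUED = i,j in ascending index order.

ISSUED = 6

0. beq.BR @i0  | no-port BR/BR
1. blt.BR/mulh.MUL @i1+i2  | dual
2. mulh.MUL/add.ALU @i3+i4  | dual
3. ld.MEM @i5  | no-port MEM/MEM
4. ld.MEM @i6  | WAW r4
5. or.ALU @i7  | RAW r4
6. st.MEM/or.ALU @i8+i9  | dual
7. sll.ALU @i10  | tail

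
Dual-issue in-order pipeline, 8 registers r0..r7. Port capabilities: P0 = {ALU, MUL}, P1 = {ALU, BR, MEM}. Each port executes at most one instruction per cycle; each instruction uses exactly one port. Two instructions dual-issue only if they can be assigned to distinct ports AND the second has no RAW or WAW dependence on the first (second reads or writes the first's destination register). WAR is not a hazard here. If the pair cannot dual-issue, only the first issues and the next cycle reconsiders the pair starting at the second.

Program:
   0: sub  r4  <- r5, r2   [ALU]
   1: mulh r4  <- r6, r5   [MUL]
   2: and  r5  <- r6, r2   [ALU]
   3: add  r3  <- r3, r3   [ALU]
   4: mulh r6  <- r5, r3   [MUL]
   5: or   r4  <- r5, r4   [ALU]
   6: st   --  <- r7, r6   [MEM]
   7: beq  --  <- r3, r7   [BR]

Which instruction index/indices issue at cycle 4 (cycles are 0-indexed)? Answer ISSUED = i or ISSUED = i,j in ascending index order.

0. sub @i0  | WAW r4
1. mulh/and @i1+i2  | pair
2. add @i3  | RAW r3
3. mulh/or @i4+i5  | pair
4. st @i6  | no-port MEM/BR
5. beq @i7  | tail

ISSUED = 6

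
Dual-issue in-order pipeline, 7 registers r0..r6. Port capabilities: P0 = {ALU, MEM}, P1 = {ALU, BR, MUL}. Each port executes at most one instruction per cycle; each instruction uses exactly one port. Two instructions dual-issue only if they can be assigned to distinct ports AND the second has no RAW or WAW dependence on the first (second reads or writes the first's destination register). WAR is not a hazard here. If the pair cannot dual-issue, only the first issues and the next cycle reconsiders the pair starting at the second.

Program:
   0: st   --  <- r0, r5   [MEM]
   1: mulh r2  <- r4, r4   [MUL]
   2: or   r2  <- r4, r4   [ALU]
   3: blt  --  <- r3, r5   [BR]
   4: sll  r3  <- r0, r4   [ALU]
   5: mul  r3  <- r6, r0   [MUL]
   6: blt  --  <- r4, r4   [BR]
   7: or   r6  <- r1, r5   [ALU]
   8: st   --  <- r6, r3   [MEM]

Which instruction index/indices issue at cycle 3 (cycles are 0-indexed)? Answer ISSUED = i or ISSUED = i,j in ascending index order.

ISSUED = 5

t=0 i0+i1:st mulh ; 2-wide
t=1 i2+i3:or blt ; 2-wide
t=2 i4:sll ; WAW r3
t=3 i5:mul ; no-port MUL/BR
t=4 i6+i7:blt or ; 2-wide
t=5 i8:st ; tail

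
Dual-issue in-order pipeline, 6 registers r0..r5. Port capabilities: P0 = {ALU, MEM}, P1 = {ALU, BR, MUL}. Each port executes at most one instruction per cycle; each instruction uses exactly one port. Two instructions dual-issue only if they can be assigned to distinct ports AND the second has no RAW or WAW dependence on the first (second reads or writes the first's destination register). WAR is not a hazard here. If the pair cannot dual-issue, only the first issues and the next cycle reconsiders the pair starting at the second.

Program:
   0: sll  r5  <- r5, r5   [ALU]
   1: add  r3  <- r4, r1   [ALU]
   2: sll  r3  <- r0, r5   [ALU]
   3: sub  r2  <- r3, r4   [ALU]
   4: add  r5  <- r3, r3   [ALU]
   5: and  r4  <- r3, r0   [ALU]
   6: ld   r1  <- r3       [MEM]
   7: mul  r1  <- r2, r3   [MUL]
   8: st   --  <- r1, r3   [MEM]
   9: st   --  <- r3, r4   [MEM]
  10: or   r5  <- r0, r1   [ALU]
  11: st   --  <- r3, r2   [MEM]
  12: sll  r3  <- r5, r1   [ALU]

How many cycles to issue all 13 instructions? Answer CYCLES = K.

c0: i0+i1 sll+add  dual
c1: i2 sll  RAW r3
c2: i3+i4 sub+add  dual
c3: i5+i6 and+ld  dual
c4: i7 mul  RAW r1
c5: i8 st  no-port MEM/MEM
c6: i9+i10 st+or  dual
c7: i11+i12 st+sll  dual

CYCLES = 8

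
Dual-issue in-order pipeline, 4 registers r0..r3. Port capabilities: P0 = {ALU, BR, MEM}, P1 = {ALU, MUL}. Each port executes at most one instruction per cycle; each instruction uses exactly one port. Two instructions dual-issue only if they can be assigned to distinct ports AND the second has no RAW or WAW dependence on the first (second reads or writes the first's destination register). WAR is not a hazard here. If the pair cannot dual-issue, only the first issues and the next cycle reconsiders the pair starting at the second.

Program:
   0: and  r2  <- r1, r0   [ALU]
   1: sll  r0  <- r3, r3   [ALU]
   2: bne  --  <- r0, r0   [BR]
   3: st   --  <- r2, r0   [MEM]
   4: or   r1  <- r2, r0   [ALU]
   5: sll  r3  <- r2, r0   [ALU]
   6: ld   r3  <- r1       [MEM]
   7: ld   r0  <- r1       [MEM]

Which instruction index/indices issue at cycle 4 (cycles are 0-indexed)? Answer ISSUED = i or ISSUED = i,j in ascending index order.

c0: i0+i1 and.ALU;sll.ALU  pair
c1: i2 bne.BR  no-port BR/MEM
c2: i3+i4 st.MEM;or.ALU  pair
c3: i5 sll.ALU  WAW r3
c4: i6 ld.MEM  no-port MEM/MEM
c5: i7 ld.MEM  tail

ISSUED = 6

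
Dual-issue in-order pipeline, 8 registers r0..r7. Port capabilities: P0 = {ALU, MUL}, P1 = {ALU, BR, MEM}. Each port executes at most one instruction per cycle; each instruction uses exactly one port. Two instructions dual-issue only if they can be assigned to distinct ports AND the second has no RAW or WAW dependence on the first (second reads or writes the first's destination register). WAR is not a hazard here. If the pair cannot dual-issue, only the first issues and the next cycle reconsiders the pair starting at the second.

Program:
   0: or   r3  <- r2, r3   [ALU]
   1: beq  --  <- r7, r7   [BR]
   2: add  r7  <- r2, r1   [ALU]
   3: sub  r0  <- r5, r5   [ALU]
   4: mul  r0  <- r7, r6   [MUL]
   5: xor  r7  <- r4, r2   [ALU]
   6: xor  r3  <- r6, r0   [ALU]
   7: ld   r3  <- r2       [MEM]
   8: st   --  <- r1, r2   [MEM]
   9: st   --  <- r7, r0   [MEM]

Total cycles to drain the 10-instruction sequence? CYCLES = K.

CYCLES = 7

  cy0 -> i0,i1 (or.ALU/beq.BR) 2-wide
  cy1 -> i2,i3 (add.ALU/sub.ALU) 2-wide
  cy2 -> i4,i5 (mul.MUL/xor.ALU) 2-wide
  cy3 -> i6 (xor.ALU) WAW r3
  cy4 -> i7 (ld.MEM) no-port MEM/MEM
  cy5 -> i8 (st.MEM) no-port MEM/MEM
  cy6 -> i9 (st.MEM) tail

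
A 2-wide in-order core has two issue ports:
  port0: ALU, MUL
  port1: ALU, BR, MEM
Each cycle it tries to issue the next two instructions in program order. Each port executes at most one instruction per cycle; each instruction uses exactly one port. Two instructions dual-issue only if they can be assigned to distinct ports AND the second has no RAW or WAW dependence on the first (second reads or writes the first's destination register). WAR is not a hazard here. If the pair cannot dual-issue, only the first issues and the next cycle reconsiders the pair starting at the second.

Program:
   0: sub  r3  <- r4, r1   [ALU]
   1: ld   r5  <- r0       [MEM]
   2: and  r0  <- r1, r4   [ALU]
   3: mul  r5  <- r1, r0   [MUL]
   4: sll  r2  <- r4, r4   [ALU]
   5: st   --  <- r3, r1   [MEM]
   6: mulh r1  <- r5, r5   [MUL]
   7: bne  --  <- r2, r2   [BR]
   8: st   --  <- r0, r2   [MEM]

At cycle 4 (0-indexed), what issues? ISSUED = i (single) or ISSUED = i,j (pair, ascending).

ISSUED = 7

c0: i0+i1 sub+ld  dual
c1: i2 and  RAW r0
c2: i3+i4 mul+sll  dual
c3: i5+i6 st+mulh  dual
c4: i7 bne  no-port BR/MEM
c5: i8 st  tail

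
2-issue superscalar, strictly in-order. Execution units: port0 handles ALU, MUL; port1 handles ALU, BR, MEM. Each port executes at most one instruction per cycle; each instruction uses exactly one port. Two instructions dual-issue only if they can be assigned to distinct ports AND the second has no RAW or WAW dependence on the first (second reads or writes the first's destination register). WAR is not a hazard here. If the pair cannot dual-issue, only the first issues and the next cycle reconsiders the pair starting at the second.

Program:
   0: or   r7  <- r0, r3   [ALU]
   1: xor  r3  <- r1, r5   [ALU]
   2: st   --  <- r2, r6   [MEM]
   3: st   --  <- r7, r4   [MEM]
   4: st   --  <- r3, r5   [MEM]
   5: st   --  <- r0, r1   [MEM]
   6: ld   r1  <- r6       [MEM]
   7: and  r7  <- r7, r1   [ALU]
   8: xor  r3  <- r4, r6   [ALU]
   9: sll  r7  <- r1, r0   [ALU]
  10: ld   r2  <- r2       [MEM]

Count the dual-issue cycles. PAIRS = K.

PAIRS = 3

0. or.ALU/xor.ALU @i0,i1  | dual
1. st.MEM @i2  | no-port MEM/MEM
2. st.MEM @i3  | no-port MEM/MEM
3. st.MEM @i4  | no-port MEM/MEM
4. st.MEM @i5  | no-port MEM/MEM
5. ld.MEM @i6  | RAW r1
6. and.ALU/xor.ALU @i7,i8  | dual
7. sll.ALU/ld.MEM @i9,i10  | dual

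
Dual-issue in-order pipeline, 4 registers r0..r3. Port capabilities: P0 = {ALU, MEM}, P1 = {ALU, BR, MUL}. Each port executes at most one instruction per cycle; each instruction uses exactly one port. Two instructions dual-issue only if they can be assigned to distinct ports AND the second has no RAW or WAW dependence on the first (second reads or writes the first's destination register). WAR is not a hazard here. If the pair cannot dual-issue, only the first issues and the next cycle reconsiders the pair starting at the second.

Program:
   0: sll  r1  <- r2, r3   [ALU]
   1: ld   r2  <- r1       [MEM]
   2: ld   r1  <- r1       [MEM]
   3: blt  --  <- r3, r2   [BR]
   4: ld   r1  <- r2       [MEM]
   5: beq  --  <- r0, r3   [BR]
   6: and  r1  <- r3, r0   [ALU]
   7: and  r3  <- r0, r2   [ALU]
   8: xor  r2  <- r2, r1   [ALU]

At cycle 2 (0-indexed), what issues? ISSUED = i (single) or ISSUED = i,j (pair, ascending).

c0: i0 sll.ALU  RAW r1
c1: i1 ld.MEM  no-port MEM/MEM
c2: i2/i3 ld.MEM;blt.BR  dual
c3: i4/i5 ld.MEM;beq.BR  dual
c4: i6/i7 and.ALU;and.ALU  dual
c5: i8 xor.ALU  tail

ISSUED = 2,3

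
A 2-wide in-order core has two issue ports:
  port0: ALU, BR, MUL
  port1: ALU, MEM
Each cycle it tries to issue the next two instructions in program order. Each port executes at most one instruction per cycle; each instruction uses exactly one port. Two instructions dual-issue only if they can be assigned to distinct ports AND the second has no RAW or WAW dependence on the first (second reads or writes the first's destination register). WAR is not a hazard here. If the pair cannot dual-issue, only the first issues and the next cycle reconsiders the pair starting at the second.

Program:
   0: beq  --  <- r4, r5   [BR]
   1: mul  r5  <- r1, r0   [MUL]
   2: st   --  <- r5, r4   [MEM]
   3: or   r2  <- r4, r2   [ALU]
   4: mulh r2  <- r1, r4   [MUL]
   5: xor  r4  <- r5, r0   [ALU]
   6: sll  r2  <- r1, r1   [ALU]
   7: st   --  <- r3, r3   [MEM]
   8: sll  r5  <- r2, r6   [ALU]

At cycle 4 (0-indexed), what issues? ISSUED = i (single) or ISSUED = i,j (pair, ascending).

  cy0 -> i0 (beq.BR) no-port BR/MUL
  cy1 -> i1 (mul.MUL) RAW r5
  cy2 -> i2&i3 (st.MEM;or.ALU) 2-wide
  cy3 -> i4&i5 (mulh.MUL;xor.ALU) 2-wide
  cy4 -> i6&i7 (sll.ALU;st.MEM) 2-wide
  cy5 -> i8 (sll.ALU) tail

ISSUED = 6,7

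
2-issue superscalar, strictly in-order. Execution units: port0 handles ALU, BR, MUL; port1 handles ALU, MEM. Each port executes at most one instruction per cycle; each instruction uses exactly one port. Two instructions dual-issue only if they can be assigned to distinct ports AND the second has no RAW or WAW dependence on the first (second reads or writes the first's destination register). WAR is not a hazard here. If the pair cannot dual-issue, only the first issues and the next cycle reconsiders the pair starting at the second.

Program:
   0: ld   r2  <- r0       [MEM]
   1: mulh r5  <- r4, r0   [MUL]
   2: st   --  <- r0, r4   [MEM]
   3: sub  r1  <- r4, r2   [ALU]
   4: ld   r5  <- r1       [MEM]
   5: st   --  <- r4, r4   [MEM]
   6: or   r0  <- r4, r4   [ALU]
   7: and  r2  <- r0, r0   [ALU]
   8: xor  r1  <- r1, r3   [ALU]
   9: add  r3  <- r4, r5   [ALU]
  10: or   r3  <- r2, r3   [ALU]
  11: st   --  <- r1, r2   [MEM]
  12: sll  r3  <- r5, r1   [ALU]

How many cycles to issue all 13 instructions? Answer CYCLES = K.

CYCLES = 8

0. ld mulh @i0&i1  | pair
1. st sub @i2&i3  | pair
2. ld @i4  | no-port MEM/MEM
3. st or @i5&i6  | pair
4. and xor @i7&i8  | pair
5. add @i9  | RAW+WAW r3
6. or st @i10&i11  | pair
7. sll @i12  | tail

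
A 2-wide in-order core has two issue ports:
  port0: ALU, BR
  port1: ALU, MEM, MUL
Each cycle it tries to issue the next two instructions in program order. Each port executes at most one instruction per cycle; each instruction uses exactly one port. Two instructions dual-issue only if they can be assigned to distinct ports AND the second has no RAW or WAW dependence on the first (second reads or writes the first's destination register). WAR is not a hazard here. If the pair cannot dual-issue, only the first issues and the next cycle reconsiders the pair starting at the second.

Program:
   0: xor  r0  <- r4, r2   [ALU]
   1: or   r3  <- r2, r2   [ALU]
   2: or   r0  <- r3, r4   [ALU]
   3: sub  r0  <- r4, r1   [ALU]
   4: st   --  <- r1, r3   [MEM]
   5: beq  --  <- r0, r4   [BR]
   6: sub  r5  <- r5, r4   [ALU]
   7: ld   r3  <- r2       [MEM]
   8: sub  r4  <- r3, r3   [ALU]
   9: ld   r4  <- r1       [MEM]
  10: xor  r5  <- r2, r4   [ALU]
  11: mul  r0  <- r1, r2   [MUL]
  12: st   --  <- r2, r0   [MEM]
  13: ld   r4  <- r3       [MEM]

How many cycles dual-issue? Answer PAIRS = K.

PAIRS = 4

c0: i0/i1 xor;or  2-wide
c1: i2 or  WAW r0
c2: i3/i4 sub;st  2-wide
c3: i5/i6 beq;sub  2-wide
c4: i7 ld  RAW r3
c5: i8 sub  WAW r4
c6: i9 ld  RAW r4
c7: i10/i11 xor;mul  2-wide
c8: i12 st  no-port MEM/MEM
c9: i13 ld  tail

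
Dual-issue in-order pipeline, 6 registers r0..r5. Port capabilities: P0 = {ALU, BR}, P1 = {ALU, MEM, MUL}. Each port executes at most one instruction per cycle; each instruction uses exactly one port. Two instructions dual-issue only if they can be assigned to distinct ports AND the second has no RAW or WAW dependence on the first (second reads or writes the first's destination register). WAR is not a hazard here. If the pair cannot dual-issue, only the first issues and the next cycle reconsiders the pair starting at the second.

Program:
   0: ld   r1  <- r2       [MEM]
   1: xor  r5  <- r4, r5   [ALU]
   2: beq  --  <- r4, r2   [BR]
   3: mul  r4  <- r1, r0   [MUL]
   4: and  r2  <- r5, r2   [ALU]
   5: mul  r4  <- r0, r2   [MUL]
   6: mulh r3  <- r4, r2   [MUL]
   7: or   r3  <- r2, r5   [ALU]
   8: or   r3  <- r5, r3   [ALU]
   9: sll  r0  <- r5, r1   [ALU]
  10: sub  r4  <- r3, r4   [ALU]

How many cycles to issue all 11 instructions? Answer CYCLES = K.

CYCLES = 8

t=0 i0&i1:ld xor ; dual
t=1 i2&i3:beq mul ; dual
t=2 i4:and ; RAW r2
t=3 i5:mul ; no-port MUL/MUL
t=4 i6:mulh ; WAW r3
t=5 i7:or ; RAW+WAW r3
t=6 i8&i9:or sll ; dual
t=7 i10:sub ; tail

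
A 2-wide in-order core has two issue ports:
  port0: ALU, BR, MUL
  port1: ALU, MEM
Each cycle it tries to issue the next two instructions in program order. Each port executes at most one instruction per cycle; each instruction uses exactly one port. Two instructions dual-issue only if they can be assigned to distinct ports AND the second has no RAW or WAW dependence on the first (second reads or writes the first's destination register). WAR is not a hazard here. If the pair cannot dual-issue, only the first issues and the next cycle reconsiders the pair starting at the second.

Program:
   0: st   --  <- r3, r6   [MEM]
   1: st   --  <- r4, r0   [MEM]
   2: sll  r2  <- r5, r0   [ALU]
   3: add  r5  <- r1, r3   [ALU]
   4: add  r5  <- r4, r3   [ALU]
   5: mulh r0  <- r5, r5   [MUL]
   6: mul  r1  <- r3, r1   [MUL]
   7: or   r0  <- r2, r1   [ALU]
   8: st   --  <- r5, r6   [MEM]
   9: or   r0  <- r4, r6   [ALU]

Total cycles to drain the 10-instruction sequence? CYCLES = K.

t=0 i0:st ; no-port MEM/MEM
t=1 i1+i2:st/sll ; pair
t=2 i3:add ; WAW r5
t=3 i4:add ; RAW r5
t=4 i5:mulh ; no-port MUL/MUL
t=5 i6:mul ; RAW r1
t=6 i7+i8:or/st ; pair
t=7 i9:or ; tail

CYCLES = 8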